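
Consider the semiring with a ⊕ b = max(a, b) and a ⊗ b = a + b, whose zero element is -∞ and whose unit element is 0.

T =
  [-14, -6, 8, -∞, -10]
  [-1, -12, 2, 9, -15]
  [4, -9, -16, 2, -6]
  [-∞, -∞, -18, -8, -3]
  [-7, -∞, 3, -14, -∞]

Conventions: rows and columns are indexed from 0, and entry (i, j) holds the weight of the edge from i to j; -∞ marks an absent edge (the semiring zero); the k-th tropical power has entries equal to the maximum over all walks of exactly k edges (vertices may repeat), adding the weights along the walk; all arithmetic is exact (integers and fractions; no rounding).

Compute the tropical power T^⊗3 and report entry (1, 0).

T^⊗2:
  [12, -1, -4, 10, 2]
  [6, -7, 7, 4, 6]
  [-10, -2, 12, 0, -1]
  [-10, -27, 0, -16, -11]
  [7, -6, 1, 5, -3]
T^⊗3:
  [0, 6, 20, 8, 7]
  [11, 0, 14, 9, 1]
  [16, 3, 2, 14, 6]
  [4, -9, -2, 2, -6]
  [5, 1, 15, 3, 2]
Key observation: the optimum is the walk 1->0->2->0, with weight (-1) + 8 + 4 = 11.
Optimal value attained by: walk 1->0->2->0.
Answer: (T^⊗3)[1][0] = 11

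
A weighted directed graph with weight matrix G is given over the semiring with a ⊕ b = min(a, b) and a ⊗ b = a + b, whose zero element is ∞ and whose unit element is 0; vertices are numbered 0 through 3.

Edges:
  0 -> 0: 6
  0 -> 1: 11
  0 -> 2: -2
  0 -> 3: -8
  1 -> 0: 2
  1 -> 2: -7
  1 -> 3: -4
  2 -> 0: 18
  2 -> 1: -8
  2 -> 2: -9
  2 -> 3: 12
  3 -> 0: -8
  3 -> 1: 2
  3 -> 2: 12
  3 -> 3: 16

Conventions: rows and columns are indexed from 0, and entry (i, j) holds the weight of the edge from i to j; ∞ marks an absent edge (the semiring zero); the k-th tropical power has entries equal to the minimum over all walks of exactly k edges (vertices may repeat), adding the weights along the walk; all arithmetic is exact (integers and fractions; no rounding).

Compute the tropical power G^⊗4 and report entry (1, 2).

G^⊗2:
  [-16, -10, -11, -2]
  [-12, -15, -16, -6]
  [-6, -17, -18, -12]
  [-2, 3, -10, -16]
G^⊗3:
  [-10, -19, -20, -24]
  [-14, -24, -25, -20]
  [-20, -26, -27, -21]
  [-24, -18, -19, -10]
G^⊗4:
  [-32, -28, -29, -23]
  [-28, -33, -34, -28]
  [-29, -35, -36, -30]
  [-18, -27, -28, -32]
Key observation: the optimum is the walk 1->2->2->2->2, with weight (-7) + (-9) + (-9) + (-9) = -34.
Optimal value attained by: walk 1->2->2->2->2.
Answer: (G^⊗4)[1][2] = -34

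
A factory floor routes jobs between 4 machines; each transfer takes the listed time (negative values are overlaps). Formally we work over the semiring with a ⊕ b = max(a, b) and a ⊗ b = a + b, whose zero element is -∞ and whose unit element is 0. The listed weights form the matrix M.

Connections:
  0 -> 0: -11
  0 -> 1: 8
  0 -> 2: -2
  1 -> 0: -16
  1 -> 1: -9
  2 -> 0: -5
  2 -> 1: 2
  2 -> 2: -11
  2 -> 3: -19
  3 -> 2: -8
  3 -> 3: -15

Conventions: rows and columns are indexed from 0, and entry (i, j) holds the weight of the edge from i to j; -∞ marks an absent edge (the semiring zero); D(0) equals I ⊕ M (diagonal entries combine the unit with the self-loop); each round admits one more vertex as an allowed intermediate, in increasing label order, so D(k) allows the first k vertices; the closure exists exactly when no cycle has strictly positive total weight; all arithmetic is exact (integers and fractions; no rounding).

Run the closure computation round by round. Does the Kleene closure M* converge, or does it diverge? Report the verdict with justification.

D(0):
  [0, 8, -2, -∞]
  [-16, 0, -∞, -∞]
  [-5, 2, 0, -19]
  [-∞, -∞, -8, 0]
D(1):
  [0, 8, -2, -∞]
  [-16, 0, -18, -∞]
  [-5, 3, 0, -19]
  [-∞, -∞, -8, 0]
D(2):
  [0, 8, -2, -∞]
  [-16, 0, -18, -∞]
  [-5, 3, 0, -19]
  [-∞, -∞, -8, 0]
D(3):
  [0, 8, -2, -21]
  [-16, 0, -18, -37]
  [-5, 3, 0, -19]
  [-13, -5, -8, 0]
D(4):
  [0, 8, -2, -21]
  [-16, 0, -18, -37]
  [-5, 3, 0, -19]
  [-13, -5, -8, 0]
Key observation: every diagonal entry stays at the unit through all rounds, so no improving cycle exists.
Answer: CONVERGES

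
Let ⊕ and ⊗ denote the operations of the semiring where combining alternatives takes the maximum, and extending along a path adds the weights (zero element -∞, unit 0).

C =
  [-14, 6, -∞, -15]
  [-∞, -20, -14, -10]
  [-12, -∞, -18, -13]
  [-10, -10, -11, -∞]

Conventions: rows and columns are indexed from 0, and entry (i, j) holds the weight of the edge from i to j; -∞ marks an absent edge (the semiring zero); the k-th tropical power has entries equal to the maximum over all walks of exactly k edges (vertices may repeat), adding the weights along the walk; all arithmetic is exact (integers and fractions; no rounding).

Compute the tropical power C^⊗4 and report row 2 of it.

C^⊗2:
  [-25, -8, -8, -4]
  [-20, -20, -21, -27]
  [-23, -6, -24, -27]
  [-23, -4, -24, -20]
C^⊗3:
  [-14, -14, -15, -18]
  [-33, -14, -34, -30]
  [-36, -17, -20, -16]
  [-30, -17, -18, -14]
C^⊗4:
  [-27, -8, -28, -24]
  [-40, -27, -28, -24]
  [-26, -26, -27, -27]
  [-24, -24, -25, -27]
Answer: row 2 of C^⊗4 = [-26, -26, -27, -27]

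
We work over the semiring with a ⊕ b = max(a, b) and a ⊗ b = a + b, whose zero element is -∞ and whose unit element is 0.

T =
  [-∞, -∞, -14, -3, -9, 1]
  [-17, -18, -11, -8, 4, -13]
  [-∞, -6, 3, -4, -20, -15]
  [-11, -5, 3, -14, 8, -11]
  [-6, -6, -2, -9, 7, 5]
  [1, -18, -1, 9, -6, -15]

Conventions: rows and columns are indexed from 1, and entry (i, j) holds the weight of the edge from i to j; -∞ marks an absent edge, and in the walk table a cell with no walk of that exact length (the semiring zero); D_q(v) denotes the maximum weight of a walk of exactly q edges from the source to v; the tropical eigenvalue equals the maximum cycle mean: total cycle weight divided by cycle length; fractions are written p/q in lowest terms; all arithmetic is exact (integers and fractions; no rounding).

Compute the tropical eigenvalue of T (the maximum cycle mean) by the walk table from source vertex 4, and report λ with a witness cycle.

q=0: [-∞, -∞, -∞, 0, -∞, -∞]
q=1: [-11, -5, 3, -14, 8, -11]
q=2: [2, 2, 6, -1, 15, 13]
q=3: [14, 9, 13, 22, 22, 20]
q=4: [21, 17, 25, 29, 30, 27]
q=5: [28, 24, 32, 36, 37, 35]
q=6: [36, 31, 39, 44, 44, 42]
Optimal cycle mean attained by: cycle 4->5->6->4, total 8 + 5 + 9, length 3.
Answer: λ = 22/3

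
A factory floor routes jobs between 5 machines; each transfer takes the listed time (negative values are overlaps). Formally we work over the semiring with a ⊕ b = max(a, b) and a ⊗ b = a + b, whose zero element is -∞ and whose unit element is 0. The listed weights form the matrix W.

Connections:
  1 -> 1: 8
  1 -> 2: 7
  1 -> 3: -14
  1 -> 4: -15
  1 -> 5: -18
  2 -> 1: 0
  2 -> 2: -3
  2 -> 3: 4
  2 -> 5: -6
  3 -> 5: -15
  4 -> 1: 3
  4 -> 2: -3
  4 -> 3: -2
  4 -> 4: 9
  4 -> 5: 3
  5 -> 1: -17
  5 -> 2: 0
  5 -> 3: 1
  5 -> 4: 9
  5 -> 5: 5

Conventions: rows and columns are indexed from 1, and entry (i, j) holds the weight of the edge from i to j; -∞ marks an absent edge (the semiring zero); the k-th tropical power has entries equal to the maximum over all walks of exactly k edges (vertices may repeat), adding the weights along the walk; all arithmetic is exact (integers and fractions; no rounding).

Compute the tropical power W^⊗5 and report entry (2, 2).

W^⊗2:
  [16, 15, 11, -6, 1]
  [8, 7, 1, 3, -1]
  [-32, -15, -14, -6, -10]
  [12, 10, 7, 18, 12]
  [12, 6, 7, 18, 12]
W^⊗3:
  [24, 23, 19, 10, 9]
  [16, 15, 11, 12, 6]
  [-3, -9, -8, 3, -3]
  [21, 19, 16, 27, 21]
  [21, 19, 16, 27, 21]
W^⊗4:
  [32, 31, 27, 19, 17]
  [24, 23, 19, 21, 15]
  [6, 4, 1, 12, 6]
  [30, 28, 25, 36, 30]
  [30, 28, 25, 36, 30]
W^⊗5:
  [40, 39, 35, 28, 25]
  [32, 31, 27, 30, 24]
  [15, 13, 10, 21, 15]
  [39, 37, 34, 45, 39]
  [39, 37, 34, 45, 39]
Key observation: the optimum is the walk 2->1->1->1->1->2, with weight 0 + 8 + 8 + 8 + 7 = 31.
Optimal value attained by: walk 2->1->1->1->1->2.
Answer: (W^⊗5)[2][2] = 31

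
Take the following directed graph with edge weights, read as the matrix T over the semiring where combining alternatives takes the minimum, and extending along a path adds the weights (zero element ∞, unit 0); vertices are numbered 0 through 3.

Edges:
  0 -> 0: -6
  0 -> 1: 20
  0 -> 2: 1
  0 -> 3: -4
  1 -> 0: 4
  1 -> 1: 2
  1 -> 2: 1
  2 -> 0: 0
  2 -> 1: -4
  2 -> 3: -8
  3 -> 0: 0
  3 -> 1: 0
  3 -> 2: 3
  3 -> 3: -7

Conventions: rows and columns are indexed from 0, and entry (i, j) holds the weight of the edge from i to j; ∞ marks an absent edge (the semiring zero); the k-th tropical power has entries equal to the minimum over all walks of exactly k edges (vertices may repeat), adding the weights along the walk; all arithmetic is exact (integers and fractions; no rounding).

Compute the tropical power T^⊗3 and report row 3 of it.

T^⊗2:
  [-12, -4, -5, -11]
  [-2, -3, 3, -7]
  [-8, -8, -5, -15]
  [-7, -7, -4, -14]
T^⊗3:
  [-18, -11, -11, -18]
  [-8, -7, -4, -14]
  [-15, -15, -12, -22]
  [-14, -14, -11, -21]
Answer: row 3 of T^⊗3 = [-14, -14, -11, -21]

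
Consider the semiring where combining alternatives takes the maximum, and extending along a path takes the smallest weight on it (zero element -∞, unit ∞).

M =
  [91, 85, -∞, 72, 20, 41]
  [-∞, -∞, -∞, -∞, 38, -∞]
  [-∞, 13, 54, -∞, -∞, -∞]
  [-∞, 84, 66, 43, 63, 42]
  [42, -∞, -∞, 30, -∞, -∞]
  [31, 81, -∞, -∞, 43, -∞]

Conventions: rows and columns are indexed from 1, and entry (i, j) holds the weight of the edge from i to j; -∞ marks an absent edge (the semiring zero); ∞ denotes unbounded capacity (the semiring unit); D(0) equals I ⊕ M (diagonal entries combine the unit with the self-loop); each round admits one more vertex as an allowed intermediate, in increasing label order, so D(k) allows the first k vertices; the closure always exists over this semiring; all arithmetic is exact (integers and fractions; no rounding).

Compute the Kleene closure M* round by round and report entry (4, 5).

D(0):
  [∞, 85, -∞, 72, 20, 41]
  [-∞, ∞, -∞, -∞, 38, -∞]
  [-∞, 13, ∞, -∞, -∞, -∞]
  [-∞, 84, 66, ∞, 63, 42]
  [42, -∞, -∞, 30, ∞, -∞]
  [31, 81, -∞, -∞, 43, ∞]
D(1):
  [∞, 85, -∞, 72, 20, 41]
  [-∞, ∞, -∞, -∞, 38, -∞]
  [-∞, 13, ∞, -∞, -∞, -∞]
  [-∞, 84, 66, ∞, 63, 42]
  [42, 42, -∞, 42, ∞, 41]
  [31, 81, -∞, 31, 43, ∞]
D(2):
  [∞, 85, -∞, 72, 38, 41]
  [-∞, ∞, -∞, -∞, 38, -∞]
  [-∞, 13, ∞, -∞, 13, -∞]
  [-∞, 84, 66, ∞, 63, 42]
  [42, 42, -∞, 42, ∞, 41]
  [31, 81, -∞, 31, 43, ∞]
D(3):
  [∞, 85, -∞, 72, 38, 41]
  [-∞, ∞, -∞, -∞, 38, -∞]
  [-∞, 13, ∞, -∞, 13, -∞]
  [-∞, 84, 66, ∞, 63, 42]
  [42, 42, -∞, 42, ∞, 41]
  [31, 81, -∞, 31, 43, ∞]
D(4):
  [∞, 85, 66, 72, 63, 42]
  [-∞, ∞, -∞, -∞, 38, -∞]
  [-∞, 13, ∞, -∞, 13, -∞]
  [-∞, 84, 66, ∞, 63, 42]
  [42, 42, 42, 42, ∞, 42]
  [31, 81, 31, 31, 43, ∞]
D(5):
  [∞, 85, 66, 72, 63, 42]
  [38, ∞, 38, 38, 38, 38]
  [13, 13, ∞, 13, 13, 13]
  [42, 84, 66, ∞, 63, 42]
  [42, 42, 42, 42, ∞, 42]
  [42, 81, 42, 42, 43, ∞]
D(6):
  [∞, 85, 66, 72, 63, 42]
  [38, ∞, 38, 38, 38, 38]
  [13, 13, ∞, 13, 13, 13]
  [42, 84, 66, ∞, 63, 42]
  [42, 42, 42, 42, ∞, 42]
  [42, 81, 42, 42, 43, ∞]
Answer: M*[4][5] = 63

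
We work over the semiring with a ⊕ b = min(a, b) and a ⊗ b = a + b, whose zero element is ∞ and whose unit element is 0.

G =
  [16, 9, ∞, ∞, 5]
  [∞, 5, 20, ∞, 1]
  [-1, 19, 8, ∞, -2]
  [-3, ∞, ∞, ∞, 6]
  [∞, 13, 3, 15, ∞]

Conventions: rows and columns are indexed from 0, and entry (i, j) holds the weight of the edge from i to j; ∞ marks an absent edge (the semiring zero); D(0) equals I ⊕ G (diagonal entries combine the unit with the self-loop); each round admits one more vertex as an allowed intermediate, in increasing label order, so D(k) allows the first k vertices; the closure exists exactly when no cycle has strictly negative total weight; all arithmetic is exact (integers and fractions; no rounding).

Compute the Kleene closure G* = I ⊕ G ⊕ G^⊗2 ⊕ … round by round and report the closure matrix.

D(0):
  [0, 9, ∞, ∞, 5]
  [∞, 0, 20, ∞, 1]
  [-1, 19, 0, ∞, -2]
  [-3, ∞, ∞, 0, 6]
  [∞, 13, 3, 15, 0]
D(1):
  [0, 9, ∞, ∞, 5]
  [∞, 0, 20, ∞, 1]
  [-1, 8, 0, ∞, -2]
  [-3, 6, ∞, 0, 2]
  [∞, 13, 3, 15, 0]
D(2):
  [0, 9, 29, ∞, 5]
  [∞, 0, 20, ∞, 1]
  [-1, 8, 0, ∞, -2]
  [-3, 6, 26, 0, 2]
  [∞, 13, 3, 15, 0]
D(3):
  [0, 9, 29, ∞, 5]
  [19, 0, 20, ∞, 1]
  [-1, 8, 0, ∞, -2]
  [-3, 6, 26, 0, 2]
  [2, 11, 3, 15, 0]
D(4):
  [0, 9, 29, ∞, 5]
  [19, 0, 20, ∞, 1]
  [-1, 8, 0, ∞, -2]
  [-3, 6, 26, 0, 2]
  [2, 11, 3, 15, 0]
D(5):
  [0, 9, 8, 20, 5]
  [3, 0, 4, 16, 1]
  [-1, 8, 0, 13, -2]
  [-3, 6, 5, 0, 2]
  [2, 11, 3, 15, 0]
Answer: G* = [[0, 9, 8, 20, 5], [3, 0, 4, 16, 1], [-1, 8, 0, 13, -2], [-3, 6, 5, 0, 2], [2, 11, 3, 15, 0]]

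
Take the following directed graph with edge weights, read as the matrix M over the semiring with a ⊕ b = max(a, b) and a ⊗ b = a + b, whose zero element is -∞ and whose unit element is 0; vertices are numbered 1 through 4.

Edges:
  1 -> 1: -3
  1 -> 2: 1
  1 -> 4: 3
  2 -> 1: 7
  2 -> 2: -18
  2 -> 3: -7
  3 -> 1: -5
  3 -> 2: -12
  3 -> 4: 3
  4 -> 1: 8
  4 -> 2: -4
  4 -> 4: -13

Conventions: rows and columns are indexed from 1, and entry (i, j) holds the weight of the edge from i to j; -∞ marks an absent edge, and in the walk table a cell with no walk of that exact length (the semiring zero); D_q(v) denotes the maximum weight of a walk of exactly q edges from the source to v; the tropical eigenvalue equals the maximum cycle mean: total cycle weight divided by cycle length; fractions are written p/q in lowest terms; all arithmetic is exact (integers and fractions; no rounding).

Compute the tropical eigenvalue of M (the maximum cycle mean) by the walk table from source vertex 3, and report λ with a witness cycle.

q=0: [-∞, -∞, 0, -∞]
q=1: [-5, -12, -∞, 3]
q=2: [11, -1, -19, -2]
q=3: [8, 12, -8, 14]
q=4: [22, 10, 5, 11]
Optimal cycle mean attained by: cycle 1->4->1, total 3 + 8, length 2.
Answer: λ = 11/2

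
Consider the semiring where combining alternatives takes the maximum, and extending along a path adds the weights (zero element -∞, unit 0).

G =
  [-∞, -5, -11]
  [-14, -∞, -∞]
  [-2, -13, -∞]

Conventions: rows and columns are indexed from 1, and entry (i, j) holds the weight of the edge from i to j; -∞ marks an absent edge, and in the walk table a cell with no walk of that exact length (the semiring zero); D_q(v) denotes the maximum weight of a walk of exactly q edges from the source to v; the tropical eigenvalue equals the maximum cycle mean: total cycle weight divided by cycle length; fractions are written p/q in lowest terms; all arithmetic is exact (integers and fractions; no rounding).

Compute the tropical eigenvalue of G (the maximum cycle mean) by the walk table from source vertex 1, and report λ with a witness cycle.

q=0: [0, -∞, -∞]
q=1: [-∞, -5, -11]
q=2: [-13, -24, -∞]
q=3: [-38, -18, -24]
Optimal cycle mean attained by: cycle 1->3->1, total (-11) + (-2), length 2.
Answer: λ = -13/2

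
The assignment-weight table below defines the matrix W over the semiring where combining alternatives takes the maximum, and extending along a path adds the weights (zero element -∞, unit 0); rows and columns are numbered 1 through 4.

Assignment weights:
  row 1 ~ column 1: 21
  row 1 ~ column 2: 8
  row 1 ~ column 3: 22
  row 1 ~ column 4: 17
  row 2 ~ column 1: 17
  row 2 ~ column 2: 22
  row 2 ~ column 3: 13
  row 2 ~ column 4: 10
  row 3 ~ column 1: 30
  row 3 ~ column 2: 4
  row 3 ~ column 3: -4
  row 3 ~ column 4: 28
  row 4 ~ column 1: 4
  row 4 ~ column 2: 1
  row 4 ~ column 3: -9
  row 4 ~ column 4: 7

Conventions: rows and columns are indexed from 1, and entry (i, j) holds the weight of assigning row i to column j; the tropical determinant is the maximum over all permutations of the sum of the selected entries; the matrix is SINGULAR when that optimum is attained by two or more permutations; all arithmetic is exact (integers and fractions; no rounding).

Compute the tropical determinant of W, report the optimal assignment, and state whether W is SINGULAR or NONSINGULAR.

σ = (1, 2, 3, 4): 21 + 22 + (-4) + 7 = 46
σ = (1, 2, 4, 3): 21 + 22 + 28 + (-9) = 62
σ = (1, 3, 2, 4): 21 + 13 + 4 + 7 = 45
σ = (1, 3, 4, 2): 21 + 13 + 28 + 1 = 63
σ = (1, 4, 2, 3): 21 + 10 + 4 + (-9) = 26
σ = (1, 4, 3, 2): 21 + 10 + (-4) + 1 = 28
σ = (2, 1, 3, 4): 8 + 17 + (-4) + 7 = 28
σ = (2, 1, 4, 3): 8 + 17 + 28 + (-9) = 44
σ = (2, 3, 1, 4): 8 + 13 + 30 + 7 = 58
σ = (2, 3, 4, 1): 8 + 13 + 28 + 4 = 53
σ = (2, 4, 1, 3): 8 + 10 + 30 + (-9) = 39
σ = (2, 4, 3, 1): 8 + 10 + (-4) + 4 = 18
σ = (3, 1, 2, 4): 22 + 17 + 4 + 7 = 50
σ = (3, 1, 4, 2): 22 + 17 + 28 + 1 = 68
σ = (3, 2, 1, 4): 22 + 22 + 30 + 7 = 81
σ = (3, 2, 4, 1): 22 + 22 + 28 + 4 = 76
σ = (3, 4, 1, 2): 22 + 10 + 30 + 1 = 63
σ = (3, 4, 2, 1): 22 + 10 + 4 + 4 = 40
σ = (4, 1, 2, 3): 17 + 17 + 4 + (-9) = 29
σ = (4, 1, 3, 2): 17 + 17 + (-4) + 1 = 31
σ = (4, 2, 1, 3): 17 + 22 + 30 + (-9) = 60
σ = (4, 2, 3, 1): 17 + 22 + (-4) + 4 = 39
σ = (4, 3, 1, 2): 17 + 13 + 30 + 1 = 61
σ = (4, 3, 2, 1): 17 + 13 + 4 + 4 = 38
Optimal value attained by: σ = (3, 2, 1, 4).
Answer: det⊕(W) = 81; verdict: NONSINGULAR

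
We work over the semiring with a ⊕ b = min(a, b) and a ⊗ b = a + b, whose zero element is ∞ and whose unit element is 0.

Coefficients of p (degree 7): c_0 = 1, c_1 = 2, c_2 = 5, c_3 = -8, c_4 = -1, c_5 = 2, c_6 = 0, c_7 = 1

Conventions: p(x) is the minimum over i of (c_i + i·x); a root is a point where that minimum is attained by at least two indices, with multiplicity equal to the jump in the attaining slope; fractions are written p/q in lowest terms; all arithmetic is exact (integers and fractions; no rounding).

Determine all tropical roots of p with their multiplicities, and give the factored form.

hull edge (i=0, c=1) to (i=3, c=-8): slope -3, span 3
hull edge (i=3, c=-8) to (i=7, c=1): slope 9/4, span 4
Factored form: p(x) = 1 ⊗ (x ⊕ (-9/4)) ⊗ (x ⊕ (-9/4)) ⊗ (x ⊕ (-9/4)) ⊗ (x ⊕ (-9/4)) ⊗ (x ⊕ 3) ⊗ (x ⊕ 3) ⊗ (x ⊕ 3)
Answer: roots = -9/4 (mult 4), 3 (mult 3)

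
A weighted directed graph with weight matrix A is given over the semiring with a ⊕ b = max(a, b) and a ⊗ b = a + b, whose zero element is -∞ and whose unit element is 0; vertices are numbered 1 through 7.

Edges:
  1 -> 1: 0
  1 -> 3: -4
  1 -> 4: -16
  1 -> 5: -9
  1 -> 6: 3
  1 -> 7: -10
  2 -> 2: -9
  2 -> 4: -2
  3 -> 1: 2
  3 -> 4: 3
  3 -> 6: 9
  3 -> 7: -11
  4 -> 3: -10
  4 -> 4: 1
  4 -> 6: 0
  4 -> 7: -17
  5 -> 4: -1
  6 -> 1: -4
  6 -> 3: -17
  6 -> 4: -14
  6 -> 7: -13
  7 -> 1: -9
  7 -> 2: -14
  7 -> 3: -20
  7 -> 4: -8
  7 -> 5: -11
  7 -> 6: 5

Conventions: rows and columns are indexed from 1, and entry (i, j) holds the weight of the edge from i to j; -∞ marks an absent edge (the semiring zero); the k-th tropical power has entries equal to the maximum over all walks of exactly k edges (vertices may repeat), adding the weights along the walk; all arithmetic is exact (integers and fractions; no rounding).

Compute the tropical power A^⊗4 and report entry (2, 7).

A^⊗2:
  [0, -24, -4, -1, -9, 5, -10]
  [-∞, -18, -12, -1, -∞, -2, -19]
  [5, -25, -2, 4, -7, 5, -4]
  [-4, -31, -9, 2, -28, 1, -13]
  [-∞, -∞, -11, 0, -∞, -1, -18]
  [-4, -27, -8, -13, -13, -1, -14]
  [1, -23, -12, -7, -18, -6, -8]
A^⊗3:
  [1, -24, -4, 0, -9, 5, -8]
  [-6, -27, -11, 0, -30, -1, -15]
  [5, -18, 1, 5, -4, 8, -5]
  [-3, -27, -8, 3, -13, 2, -12]
  [-5, -32, -10, 1, -29, 0, -14]
  [-4, -28, -8, -5, -13, 1, -14]
  [1, -22, -3, -6, -8, 4, -9]
A^⊗4:
  [1, -22, -3, 1, -8, 5, -8]
  [-5, -29, -10, 1, -15, 0, -14]
  [5, -19, 1, 6, -4, 10, -5]
  [-2, -26, -7, 4, -12, 3, -11]
  [-4, -28, -9, 2, -14, 1, -13]
  [-3, -28, -8, -4, -13, 1, -12]
  [1, -23, -3, 0, -8, 6, -9]
Key observation: the optimum is the walk 2->4->4->6->7, with weight (-2) + 1 + 0 + (-13) = -14.
Optimal value attained by: walk 2->4->4->6->7.
Answer: (A^⊗4)[2][7] = -14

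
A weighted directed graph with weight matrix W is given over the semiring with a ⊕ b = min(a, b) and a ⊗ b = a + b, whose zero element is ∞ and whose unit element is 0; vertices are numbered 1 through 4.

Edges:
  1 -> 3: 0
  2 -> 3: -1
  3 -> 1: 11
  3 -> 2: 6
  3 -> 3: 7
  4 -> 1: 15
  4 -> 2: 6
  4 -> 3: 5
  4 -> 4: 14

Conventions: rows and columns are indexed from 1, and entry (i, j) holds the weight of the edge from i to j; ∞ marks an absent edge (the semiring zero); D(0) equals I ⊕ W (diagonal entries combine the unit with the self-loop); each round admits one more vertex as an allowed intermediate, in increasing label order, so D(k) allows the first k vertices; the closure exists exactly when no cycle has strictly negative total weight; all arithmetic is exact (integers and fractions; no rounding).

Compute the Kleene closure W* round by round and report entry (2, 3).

D(0):
  [0, ∞, 0, ∞]
  [∞, 0, -1, ∞]
  [11, 6, 0, ∞]
  [15, 6, 5, 0]
D(1):
  [0, ∞, 0, ∞]
  [∞, 0, -1, ∞]
  [11, 6, 0, ∞]
  [15, 6, 5, 0]
D(2):
  [0, ∞, 0, ∞]
  [∞, 0, -1, ∞]
  [11, 6, 0, ∞]
  [15, 6, 5, 0]
D(3):
  [0, 6, 0, ∞]
  [10, 0, -1, ∞]
  [11, 6, 0, ∞]
  [15, 6, 5, 0]
D(4):
  [0, 6, 0, ∞]
  [10, 0, -1, ∞]
  [11, 6, 0, ∞]
  [15, 6, 5, 0]
Answer: W*[2][3] = -1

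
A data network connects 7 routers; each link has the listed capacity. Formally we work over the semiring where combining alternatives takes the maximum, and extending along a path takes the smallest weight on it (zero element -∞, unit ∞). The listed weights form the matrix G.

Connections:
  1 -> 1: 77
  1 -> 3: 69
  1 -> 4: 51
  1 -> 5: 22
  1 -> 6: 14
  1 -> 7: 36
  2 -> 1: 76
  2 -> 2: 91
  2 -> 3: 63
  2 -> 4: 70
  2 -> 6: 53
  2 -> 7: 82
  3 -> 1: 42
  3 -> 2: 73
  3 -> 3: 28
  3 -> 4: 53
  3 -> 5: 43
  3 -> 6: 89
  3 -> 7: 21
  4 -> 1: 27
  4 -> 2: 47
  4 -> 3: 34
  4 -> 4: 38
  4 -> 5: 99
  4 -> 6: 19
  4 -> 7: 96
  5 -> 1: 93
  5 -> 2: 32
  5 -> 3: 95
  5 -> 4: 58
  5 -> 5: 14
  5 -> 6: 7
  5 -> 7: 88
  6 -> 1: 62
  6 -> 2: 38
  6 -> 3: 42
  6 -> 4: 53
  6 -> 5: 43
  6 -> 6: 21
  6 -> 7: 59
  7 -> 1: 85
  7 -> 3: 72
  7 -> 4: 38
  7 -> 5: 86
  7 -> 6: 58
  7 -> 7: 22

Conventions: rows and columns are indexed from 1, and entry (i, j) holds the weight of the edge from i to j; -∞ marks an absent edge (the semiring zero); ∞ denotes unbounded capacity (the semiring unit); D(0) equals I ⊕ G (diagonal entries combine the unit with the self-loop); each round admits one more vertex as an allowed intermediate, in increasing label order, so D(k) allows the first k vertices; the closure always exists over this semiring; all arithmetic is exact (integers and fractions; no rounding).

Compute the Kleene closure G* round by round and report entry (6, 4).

D(0):
  [∞, -∞, 69, 51, 22, 14, 36]
  [76, ∞, 63, 70, -∞, 53, 82]
  [42, 73, ∞, 53, 43, 89, 21]
  [27, 47, 34, ∞, 99, 19, 96]
  [93, 32, 95, 58, ∞, 7, 88]
  [62, 38, 42, 53, 43, ∞, 59]
  [85, -∞, 72, 38, 86, 58, ∞]
D(1):
  [∞, -∞, 69, 51, 22, 14, 36]
  [76, ∞, 69, 70, 22, 53, 82]
  [42, 73, ∞, 53, 43, 89, 36]
  [27, 47, 34, ∞, 99, 19, 96]
  [93, 32, 95, 58, ∞, 14, 88]
  [62, 38, 62, 53, 43, ∞, 59]
  [85, -∞, 72, 51, 86, 58, ∞]
D(2):
  [∞, -∞, 69, 51, 22, 14, 36]
  [76, ∞, 69, 70, 22, 53, 82]
  [73, 73, ∞, 70, 43, 89, 73]
  [47, 47, 47, ∞, 99, 47, 96]
  [93, 32, 95, 58, ∞, 32, 88]
  [62, 38, 62, 53, 43, ∞, 59]
  [85, -∞, 72, 51, 86, 58, ∞]
D(3):
  [∞, 69, 69, 69, 43, 69, 69]
  [76, ∞, 69, 70, 43, 69, 82]
  [73, 73, ∞, 70, 43, 89, 73]
  [47, 47, 47, ∞, 99, 47, 96]
  [93, 73, 95, 70, ∞, 89, 88]
  [62, 62, 62, 62, 43, ∞, 62]
  [85, 72, 72, 70, 86, 72, ∞]
D(4):
  [∞, 69, 69, 69, 69, 69, 69]
  [76, ∞, 69, 70, 70, 69, 82]
  [73, 73, ∞, 70, 70, 89, 73]
  [47, 47, 47, ∞, 99, 47, 96]
  [93, 73, 95, 70, ∞, 89, 88]
  [62, 62, 62, 62, 62, ∞, 62]
  [85, 72, 72, 70, 86, 72, ∞]
D(5):
  [∞, 69, 69, 69, 69, 69, 69]
  [76, ∞, 70, 70, 70, 70, 82]
  [73, 73, ∞, 70, 70, 89, 73]
  [93, 73, 95, ∞, 99, 89, 96]
  [93, 73, 95, 70, ∞, 89, 88]
  [62, 62, 62, 62, 62, ∞, 62]
  [86, 73, 86, 70, 86, 86, ∞]
D(6):
  [∞, 69, 69, 69, 69, 69, 69]
  [76, ∞, 70, 70, 70, 70, 82]
  [73, 73, ∞, 70, 70, 89, 73]
  [93, 73, 95, ∞, 99, 89, 96]
  [93, 73, 95, 70, ∞, 89, 88]
  [62, 62, 62, 62, 62, ∞, 62]
  [86, 73, 86, 70, 86, 86, ∞]
D(7):
  [∞, 69, 69, 69, 69, 69, 69]
  [82, ∞, 82, 70, 82, 82, 82]
  [73, 73, ∞, 70, 73, 89, 73]
  [93, 73, 95, ∞, 99, 89, 96]
  [93, 73, 95, 70, ∞, 89, 88]
  [62, 62, 62, 62, 62, ∞, 62]
  [86, 73, 86, 70, 86, 86, ∞]
Answer: G*[6][4] = 62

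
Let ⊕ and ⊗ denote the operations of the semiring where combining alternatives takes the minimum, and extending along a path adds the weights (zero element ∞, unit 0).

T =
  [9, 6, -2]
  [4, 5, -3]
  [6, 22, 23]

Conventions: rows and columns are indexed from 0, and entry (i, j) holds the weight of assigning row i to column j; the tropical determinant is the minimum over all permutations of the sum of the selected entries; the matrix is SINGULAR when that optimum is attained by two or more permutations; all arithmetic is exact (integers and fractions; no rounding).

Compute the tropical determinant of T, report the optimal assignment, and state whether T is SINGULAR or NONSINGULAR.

σ = (0, 1, 2): 9 + 5 + 23 = 37
σ = (0, 2, 1): 9 + (-3) + 22 = 28
σ = (1, 0, 2): 6 + 4 + 23 = 33
σ = (1, 2, 0): 6 + (-3) + 6 = 9
σ = (2, 0, 1): (-2) + 4 + 22 = 24
σ = (2, 1, 0): (-2) + 5 + 6 = 9
Optimal value attained by: σ = (1, 2, 0).
Answer: det⊕(T) = 9; verdict: SINGULAR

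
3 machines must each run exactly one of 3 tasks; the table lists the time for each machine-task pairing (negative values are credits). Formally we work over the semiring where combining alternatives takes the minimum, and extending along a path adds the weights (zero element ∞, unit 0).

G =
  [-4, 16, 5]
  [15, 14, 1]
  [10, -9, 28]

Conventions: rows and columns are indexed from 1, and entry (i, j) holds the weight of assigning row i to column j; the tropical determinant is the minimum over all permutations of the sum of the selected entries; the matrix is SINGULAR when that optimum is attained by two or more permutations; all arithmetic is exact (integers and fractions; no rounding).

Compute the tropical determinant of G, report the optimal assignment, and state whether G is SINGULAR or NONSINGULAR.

σ = (1, 2, 3): (-4) + 14 + 28 = 38
σ = (1, 3, 2): (-4) + 1 + (-9) = -12
σ = (2, 1, 3): 16 + 15 + 28 = 59
σ = (2, 3, 1): 16 + 1 + 10 = 27
σ = (3, 1, 2): 5 + 15 + (-9) = 11
σ = (3, 2, 1): 5 + 14 + 10 = 29
Optimal value attained by: σ = (1, 3, 2).
Answer: det⊕(G) = -12; verdict: NONSINGULAR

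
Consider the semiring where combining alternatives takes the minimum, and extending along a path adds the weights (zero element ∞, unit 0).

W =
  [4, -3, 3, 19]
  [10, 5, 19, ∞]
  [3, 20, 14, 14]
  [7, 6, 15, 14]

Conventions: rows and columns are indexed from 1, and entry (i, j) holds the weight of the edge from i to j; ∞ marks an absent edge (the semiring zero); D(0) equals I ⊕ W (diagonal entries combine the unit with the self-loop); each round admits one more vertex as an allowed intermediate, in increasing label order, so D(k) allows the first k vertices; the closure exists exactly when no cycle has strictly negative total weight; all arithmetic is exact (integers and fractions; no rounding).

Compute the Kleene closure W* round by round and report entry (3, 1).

D(0):
  [0, -3, 3, 19]
  [10, 0, 19, ∞]
  [3, 20, 0, 14]
  [7, 6, 15, 0]
D(1):
  [0, -3, 3, 19]
  [10, 0, 13, 29]
  [3, 0, 0, 14]
  [7, 4, 10, 0]
D(2):
  [0, -3, 3, 19]
  [10, 0, 13, 29]
  [3, 0, 0, 14]
  [7, 4, 10, 0]
D(3):
  [0, -3, 3, 17]
  [10, 0, 13, 27]
  [3, 0, 0, 14]
  [7, 4, 10, 0]
D(4):
  [0, -3, 3, 17]
  [10, 0, 13, 27]
  [3, 0, 0, 14]
  [7, 4, 10, 0]
Answer: W*[3][1] = 3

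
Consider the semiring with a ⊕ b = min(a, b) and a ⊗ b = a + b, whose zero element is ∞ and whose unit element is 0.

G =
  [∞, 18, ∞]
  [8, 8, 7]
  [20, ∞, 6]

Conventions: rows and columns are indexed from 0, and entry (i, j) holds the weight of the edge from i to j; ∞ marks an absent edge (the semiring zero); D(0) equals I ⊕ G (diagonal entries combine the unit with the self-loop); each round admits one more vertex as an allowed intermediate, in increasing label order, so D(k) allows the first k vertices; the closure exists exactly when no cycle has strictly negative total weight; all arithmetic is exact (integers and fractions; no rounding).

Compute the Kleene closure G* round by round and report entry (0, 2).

D(0):
  [0, 18, ∞]
  [8, 0, 7]
  [20, ∞, 0]
D(1):
  [0, 18, ∞]
  [8, 0, 7]
  [20, 38, 0]
D(2):
  [0, 18, 25]
  [8, 0, 7]
  [20, 38, 0]
D(3):
  [0, 18, 25]
  [8, 0, 7]
  [20, 38, 0]
Answer: G*[0][2] = 25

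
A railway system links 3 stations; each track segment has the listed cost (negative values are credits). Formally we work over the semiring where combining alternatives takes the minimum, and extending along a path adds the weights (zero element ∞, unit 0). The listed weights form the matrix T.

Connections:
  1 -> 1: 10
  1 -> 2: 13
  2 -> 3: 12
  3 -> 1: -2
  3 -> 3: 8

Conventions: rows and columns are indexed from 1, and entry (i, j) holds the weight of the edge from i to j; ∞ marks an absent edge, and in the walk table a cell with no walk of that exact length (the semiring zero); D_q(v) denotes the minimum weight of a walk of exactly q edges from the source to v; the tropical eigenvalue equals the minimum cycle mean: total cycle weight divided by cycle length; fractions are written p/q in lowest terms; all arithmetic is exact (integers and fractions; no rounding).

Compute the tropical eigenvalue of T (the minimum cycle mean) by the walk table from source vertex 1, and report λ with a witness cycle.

q=0: [0, ∞, ∞]
q=1: [10, 13, ∞]
q=2: [20, 23, 25]
q=3: [23, 33, 33]
Optimal cycle mean attained by: cycle 1->2->3->1, total 13 + 12 + (-2), length 3.
Answer: λ = 23/3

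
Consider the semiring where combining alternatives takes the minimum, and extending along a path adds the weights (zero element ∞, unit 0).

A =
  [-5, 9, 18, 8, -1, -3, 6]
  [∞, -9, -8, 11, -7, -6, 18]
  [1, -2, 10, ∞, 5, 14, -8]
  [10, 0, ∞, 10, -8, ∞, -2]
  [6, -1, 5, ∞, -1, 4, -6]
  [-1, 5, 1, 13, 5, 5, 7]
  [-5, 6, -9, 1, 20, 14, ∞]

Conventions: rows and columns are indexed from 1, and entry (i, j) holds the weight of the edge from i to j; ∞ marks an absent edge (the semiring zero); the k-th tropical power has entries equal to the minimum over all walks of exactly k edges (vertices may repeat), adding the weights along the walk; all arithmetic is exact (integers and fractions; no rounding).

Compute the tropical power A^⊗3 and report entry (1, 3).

A^⊗2:
  [-10, -2, -3, 3, -6, -8, -7]
  [-7, -18, -17, 2, -16, -15, -16]
  [-13, -11, -17, -7, -9, -8, -1]
  [-7, -9, -11, -1, -9, -6, -14]
  [-11, -10, -15, -5, -8, -7, -7]
  [-6, -4, -3, 7, -2, -4, -7]
  [-10, -11, -2, 3, -7, -8, -17]
A^⊗3:
  [-15, -11, -16, -6, -11, -13, -12]
  [-21, -27, -26, -15, -25, -24, -25]
  [-18, -20, -19, -5, -18, -17, -25]
  [-19, -18, -23, -13, -16, -15, -19]
  [-16, -19, -18, -6, -17, -16, -23]
  [-12, -13, -16, -6, -11, -10, -11]
  [-22, -20, -26, -16, -18, -17, -13]
Key observation: the optimum is the walk 1->5->7->3, with weight (-1) + (-6) + (-9) = -16.
Optimal value attained by: walk 1->5->7->3.
Answer: (A^⊗3)[1][3] = -16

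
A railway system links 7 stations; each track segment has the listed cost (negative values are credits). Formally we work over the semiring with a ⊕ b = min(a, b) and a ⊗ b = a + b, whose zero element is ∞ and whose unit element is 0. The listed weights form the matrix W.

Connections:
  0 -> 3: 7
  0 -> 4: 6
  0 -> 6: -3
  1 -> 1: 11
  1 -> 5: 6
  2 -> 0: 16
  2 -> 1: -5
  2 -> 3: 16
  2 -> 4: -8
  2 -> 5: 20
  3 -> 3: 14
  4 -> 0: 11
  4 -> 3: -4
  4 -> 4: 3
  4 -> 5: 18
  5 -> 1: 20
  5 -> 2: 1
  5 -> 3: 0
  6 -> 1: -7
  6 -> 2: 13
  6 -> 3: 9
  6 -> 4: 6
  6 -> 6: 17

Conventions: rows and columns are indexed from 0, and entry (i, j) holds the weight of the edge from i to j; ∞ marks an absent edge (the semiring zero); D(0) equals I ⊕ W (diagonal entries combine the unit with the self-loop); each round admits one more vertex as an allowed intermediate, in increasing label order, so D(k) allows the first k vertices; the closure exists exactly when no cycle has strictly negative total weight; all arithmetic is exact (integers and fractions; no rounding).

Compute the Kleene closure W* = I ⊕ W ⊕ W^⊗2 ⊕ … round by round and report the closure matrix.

D(0):
  [0, ∞, ∞, 7, 6, ∞, -3]
  [∞, 0, ∞, ∞, ∞, 6, ∞]
  [16, -5, 0, 16, -8, 20, ∞]
  [∞, ∞, ∞, 0, ∞, ∞, ∞]
  [11, ∞, ∞, -4, 0, 18, ∞]
  [∞, 20, 1, 0, ∞, 0, ∞]
  [∞, -7, 13, 9, 6, ∞, 0]
D(1):
  [0, ∞, ∞, 7, 6, ∞, -3]
  [∞, 0, ∞, ∞, ∞, 6, ∞]
  [16, -5, 0, 16, -8, 20, 13]
  [∞, ∞, ∞, 0, ∞, ∞, ∞]
  [11, ∞, ∞, -4, 0, 18, 8]
  [∞, 20, 1, 0, ∞, 0, ∞]
  [∞, -7, 13, 9, 6, ∞, 0]
D(2):
  [0, ∞, ∞, 7, 6, ∞, -3]
  [∞, 0, ∞, ∞, ∞, 6, ∞]
  [16, -5, 0, 16, -8, 1, 13]
  [∞, ∞, ∞, 0, ∞, ∞, ∞]
  [11, ∞, ∞, -4, 0, 18, 8]
  [∞, 20, 1, 0, ∞, 0, ∞]
  [∞, -7, 13, 9, 6, -1, 0]
D(3):
  [0, ∞, ∞, 7, 6, ∞, -3]
  [∞, 0, ∞, ∞, ∞, 6, ∞]
  [16, -5, 0, 16, -8, 1, 13]
  [∞, ∞, ∞, 0, ∞, ∞, ∞]
  [11, ∞, ∞, -4, 0, 18, 8]
  [17, -4, 1, 0, -7, 0, 14]
  [29, -7, 13, 9, 5, -1, 0]
D(4):
  [0, ∞, ∞, 7, 6, ∞, -3]
  [∞, 0, ∞, ∞, ∞, 6, ∞]
  [16, -5, 0, 16, -8, 1, 13]
  [∞, ∞, ∞, 0, ∞, ∞, ∞]
  [11, ∞, ∞, -4, 0, 18, 8]
  [17, -4, 1, 0, -7, 0, 14]
  [29, -7, 13, 9, 5, -1, 0]
D(5):
  [0, ∞, ∞, 2, 6, 24, -3]
  [∞, 0, ∞, ∞, ∞, 6, ∞]
  [3, -5, 0, -12, -8, 1, 0]
  [∞, ∞, ∞, 0, ∞, ∞, ∞]
  [11, ∞, ∞, -4, 0, 18, 8]
  [4, -4, 1, -11, -7, 0, 1]
  [16, -7, 13, 1, 5, -1, 0]
D(6):
  [0, 20, 25, 2, 6, 24, -3]
  [10, 0, 7, -5, -1, 6, 7]
  [3, -5, 0, -12, -8, 1, 0]
  [∞, ∞, ∞, 0, ∞, ∞, ∞]
  [11, 14, 19, -4, 0, 18, 8]
  [4, -4, 1, -11, -7, 0, 1]
  [3, -7, 0, -12, -8, -1, 0]
D(7):
  [0, -10, -3, -15, -11, -4, -3]
  [10, 0, 7, -5, -1, 6, 7]
  [3, -7, 0, -12, -8, -1, 0]
  [∞, ∞, ∞, 0, ∞, ∞, ∞]
  [11, 1, 8, -4, 0, 7, 8]
  [4, -6, 1, -11, -7, 0, 1]
  [3, -7, 0, -12, -8, -1, 0]
Answer: W* = [[0, -10, -3, -15, -11, -4, -3], [10, 0, 7, -5, -1, 6, 7], [3, -7, 0, -12, -8, -1, 0], [∞, ∞, ∞, 0, ∞, ∞, ∞], [11, 1, 8, -4, 0, 7, 8], [4, -6, 1, -11, -7, 0, 1], [3, -7, 0, -12, -8, -1, 0]]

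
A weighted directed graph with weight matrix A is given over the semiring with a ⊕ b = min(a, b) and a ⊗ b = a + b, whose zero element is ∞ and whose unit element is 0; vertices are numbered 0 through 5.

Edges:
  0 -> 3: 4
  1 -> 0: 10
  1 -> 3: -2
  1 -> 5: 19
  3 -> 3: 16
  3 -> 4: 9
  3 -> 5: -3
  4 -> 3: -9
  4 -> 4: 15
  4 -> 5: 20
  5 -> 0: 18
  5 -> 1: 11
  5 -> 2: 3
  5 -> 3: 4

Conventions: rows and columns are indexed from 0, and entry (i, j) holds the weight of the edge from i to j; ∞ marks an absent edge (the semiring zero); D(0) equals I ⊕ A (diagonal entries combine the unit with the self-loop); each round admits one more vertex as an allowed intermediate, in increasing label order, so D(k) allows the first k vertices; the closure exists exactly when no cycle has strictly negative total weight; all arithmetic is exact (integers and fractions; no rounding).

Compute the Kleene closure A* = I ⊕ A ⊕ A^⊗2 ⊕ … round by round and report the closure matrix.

D(0):
  [0, ∞, ∞, 4, ∞, ∞]
  [10, 0, ∞, -2, ∞, 19]
  [∞, ∞, 0, ∞, ∞, ∞]
  [∞, ∞, ∞, 0, 9, -3]
  [∞, ∞, ∞, -9, 0, 20]
  [18, 11, 3, 4, ∞, 0]
D(1):
  [0, ∞, ∞, 4, ∞, ∞]
  [10, 0, ∞, -2, ∞, 19]
  [∞, ∞, 0, ∞, ∞, ∞]
  [∞, ∞, ∞, 0, 9, -3]
  [∞, ∞, ∞, -9, 0, 20]
  [18, 11, 3, 4, ∞, 0]
D(2):
  [0, ∞, ∞, 4, ∞, ∞]
  [10, 0, ∞, -2, ∞, 19]
  [∞, ∞, 0, ∞, ∞, ∞]
  [∞, ∞, ∞, 0, 9, -3]
  [∞, ∞, ∞, -9, 0, 20]
  [18, 11, 3, 4, ∞, 0]
D(3):
  [0, ∞, ∞, 4, ∞, ∞]
  [10, 0, ∞, -2, ∞, 19]
  [∞, ∞, 0, ∞, ∞, ∞]
  [∞, ∞, ∞, 0, 9, -3]
  [∞, ∞, ∞, -9, 0, 20]
  [18, 11, 3, 4, ∞, 0]
D(4):
  [0, ∞, ∞, 4, 13, 1]
  [10, 0, ∞, -2, 7, -5]
  [∞, ∞, 0, ∞, ∞, ∞]
  [∞, ∞, ∞, 0, 9, -3]
  [∞, ∞, ∞, -9, 0, -12]
  [18, 11, 3, 4, 13, 0]
D(5):
  [0, ∞, ∞, 4, 13, 1]
  [10, 0, ∞, -2, 7, -5]
  [∞, ∞, 0, ∞, ∞, ∞]
  [∞, ∞, ∞, 0, 9, -3]
  [∞, ∞, ∞, -9, 0, -12]
  [18, 11, 3, 4, 13, 0]
D(6):
  [0, 12, 4, 4, 13, 1]
  [10, 0, -2, -2, 7, -5]
  [∞, ∞, 0, ∞, ∞, ∞]
  [15, 8, 0, 0, 9, -3]
  [6, -1, -9, -9, 0, -12]
  [18, 11, 3, 4, 13, 0]
Answer: A* = [[0, 12, 4, 4, 13, 1], [10, 0, -2, -2, 7, -5], [∞, ∞, 0, ∞, ∞, ∞], [15, 8, 0, 0, 9, -3], [6, -1, -9, -9, 0, -12], [18, 11, 3, 4, 13, 0]]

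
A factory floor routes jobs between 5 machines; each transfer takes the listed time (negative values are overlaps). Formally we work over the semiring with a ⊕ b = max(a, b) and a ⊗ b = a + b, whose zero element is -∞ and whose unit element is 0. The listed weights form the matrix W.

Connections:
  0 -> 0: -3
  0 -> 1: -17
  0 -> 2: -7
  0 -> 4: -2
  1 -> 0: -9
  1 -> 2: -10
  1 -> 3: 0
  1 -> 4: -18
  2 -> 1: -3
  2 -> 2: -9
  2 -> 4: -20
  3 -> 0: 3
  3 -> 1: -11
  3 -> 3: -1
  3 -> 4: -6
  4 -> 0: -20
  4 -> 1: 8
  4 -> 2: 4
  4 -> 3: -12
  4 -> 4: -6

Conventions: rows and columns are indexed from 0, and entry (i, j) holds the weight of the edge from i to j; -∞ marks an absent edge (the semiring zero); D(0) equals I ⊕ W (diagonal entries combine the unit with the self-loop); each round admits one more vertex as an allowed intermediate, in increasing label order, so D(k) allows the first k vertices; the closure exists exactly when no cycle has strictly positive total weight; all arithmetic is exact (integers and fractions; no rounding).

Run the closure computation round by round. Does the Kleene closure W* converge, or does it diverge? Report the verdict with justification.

D(0):
  [0, -17, -7, -∞, -2]
  [-9, 0, -10, 0, -18]
  [-∞, -3, 0, -∞, -20]
  [3, -11, -∞, 0, -6]
  [-20, 8, 4, -12, 0]
D(1):
  [0, -17, -7, -∞, -2]
  [-9, 0, -10, 0, -11]
  [-∞, -3, 0, -∞, -20]
  [3, -11, -4, 0, 1]
  [-20, 8, 4, -12, 0]
D(2):
  [0, -17, -7, -17, -2]
  [-9, 0, -10, 0, -11]
  [-12, -3, 0, -3, -14]
  [3, -11, -4, 0, 1]
  [-1, 8, 4, 8, 0]
D(3):
  [0, -10, -7, -10, -2]
  [-9, 0, -10, 0, -11]
  [-12, -3, 0, -3, -14]
  [3, -7, -4, 0, 1]
  [-1, 8, 4, 8, 0]
Detection: at round 4, diagonal entry (4, 4) turns strictly positive.
Key observation: the cycle 4->1->3->0->4 has total weight 8 + 0 + 3 + (-2), which is strictly positive.
Answer: DIVERGES — positive cycle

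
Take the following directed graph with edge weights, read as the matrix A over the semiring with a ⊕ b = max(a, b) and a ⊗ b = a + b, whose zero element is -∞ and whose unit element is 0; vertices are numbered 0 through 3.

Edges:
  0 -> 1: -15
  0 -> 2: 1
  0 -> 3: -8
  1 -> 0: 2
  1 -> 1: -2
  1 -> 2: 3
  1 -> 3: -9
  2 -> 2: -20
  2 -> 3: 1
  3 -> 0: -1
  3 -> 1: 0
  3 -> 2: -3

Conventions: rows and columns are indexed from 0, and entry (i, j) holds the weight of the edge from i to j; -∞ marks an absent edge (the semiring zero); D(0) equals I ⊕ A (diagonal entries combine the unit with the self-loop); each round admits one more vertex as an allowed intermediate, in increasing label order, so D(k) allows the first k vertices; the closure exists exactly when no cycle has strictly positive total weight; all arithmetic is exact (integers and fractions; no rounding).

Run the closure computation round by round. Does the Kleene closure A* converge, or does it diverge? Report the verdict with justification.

D(0):
  [0, -15, 1, -8]
  [2, 0, 3, -9]
  [-∞, -∞, 0, 1]
  [-1, 0, -3, 0]
D(1):
  [0, -15, 1, -8]
  [2, 0, 3, -6]
  [-∞, -∞, 0, 1]
  [-1, 0, 0, 0]
D(2):
  [0, -15, 1, -8]
  [2, 0, 3, -6]
  [-∞, -∞, 0, 1]
  [2, 0, 3, 0]
Detection: at round 3, diagonal entry (3, 3) turns strictly positive.
Key observation: the cycle 3->0->2->3 has total weight (-1) + 1 + 1, which is strictly positive.
Answer: DIVERGES — positive cycle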